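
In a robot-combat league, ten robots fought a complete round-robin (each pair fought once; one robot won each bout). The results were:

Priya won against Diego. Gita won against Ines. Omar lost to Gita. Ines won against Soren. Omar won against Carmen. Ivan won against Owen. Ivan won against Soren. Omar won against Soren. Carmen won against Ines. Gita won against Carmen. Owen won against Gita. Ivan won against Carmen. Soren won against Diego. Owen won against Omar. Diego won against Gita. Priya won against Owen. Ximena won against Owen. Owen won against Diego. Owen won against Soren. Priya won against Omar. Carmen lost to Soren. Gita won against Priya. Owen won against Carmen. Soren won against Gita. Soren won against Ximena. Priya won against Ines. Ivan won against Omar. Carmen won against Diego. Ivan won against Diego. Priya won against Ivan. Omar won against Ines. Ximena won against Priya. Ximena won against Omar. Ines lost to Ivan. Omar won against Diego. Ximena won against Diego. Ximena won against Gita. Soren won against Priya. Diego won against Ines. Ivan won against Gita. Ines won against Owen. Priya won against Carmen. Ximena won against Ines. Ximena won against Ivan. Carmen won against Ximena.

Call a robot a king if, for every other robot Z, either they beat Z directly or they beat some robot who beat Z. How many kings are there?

Ines cannot reach Ivan in two steps.
Diego cannot reach Ivan, Ximena in two steps.
Ivan reaches everyone (king).
Priya reaches everyone (king).
Gita reaches everyone (king).
Soren reaches everyone (king).
Ximena reaches everyone (king).
Carmen reaches everyone (king).
Omar cannot reach Ivan in two steps.
Owen cannot reach Ivan in two steps.
Kings: Ivan, Priya, Gita, Soren, Ximena, Carmen — 6.

6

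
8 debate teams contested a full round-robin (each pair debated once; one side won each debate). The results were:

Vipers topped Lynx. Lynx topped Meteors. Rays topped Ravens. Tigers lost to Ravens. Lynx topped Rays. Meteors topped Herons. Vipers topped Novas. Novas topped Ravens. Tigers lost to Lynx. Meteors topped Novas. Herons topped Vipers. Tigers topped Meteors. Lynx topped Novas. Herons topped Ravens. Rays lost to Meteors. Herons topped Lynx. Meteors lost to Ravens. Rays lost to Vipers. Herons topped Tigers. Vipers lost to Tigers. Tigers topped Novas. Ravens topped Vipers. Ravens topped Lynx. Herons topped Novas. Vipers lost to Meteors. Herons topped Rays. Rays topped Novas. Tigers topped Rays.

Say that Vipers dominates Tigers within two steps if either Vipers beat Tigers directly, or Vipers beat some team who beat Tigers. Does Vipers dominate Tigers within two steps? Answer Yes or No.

Vipers did not beat Tigers directly.
Vipers beat Rays, Novas, Lynx. Of those, Lynx beat Tigers.

Yes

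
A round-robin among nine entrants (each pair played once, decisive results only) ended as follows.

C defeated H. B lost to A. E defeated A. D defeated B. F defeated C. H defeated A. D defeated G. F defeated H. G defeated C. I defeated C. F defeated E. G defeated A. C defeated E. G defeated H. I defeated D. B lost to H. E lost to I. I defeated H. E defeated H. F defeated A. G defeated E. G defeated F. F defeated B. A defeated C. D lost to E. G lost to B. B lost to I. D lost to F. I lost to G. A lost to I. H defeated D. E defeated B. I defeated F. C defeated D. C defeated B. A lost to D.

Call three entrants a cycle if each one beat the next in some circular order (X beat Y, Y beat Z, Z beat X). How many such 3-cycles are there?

14

Win totals: A 2, B 1, C 4, D 3, E 4, F 6, G 6, H 3, I 7.
An entrant with w wins dominates both others in C(w,2) triples; summing gives 1 + 0 + 6 + 3 + 6 + 15 + 15 + 3 + 21 = 70 transitive triples.
Total triples C(9,3) = 84, so cyclic triples = 84 − 70 = 14.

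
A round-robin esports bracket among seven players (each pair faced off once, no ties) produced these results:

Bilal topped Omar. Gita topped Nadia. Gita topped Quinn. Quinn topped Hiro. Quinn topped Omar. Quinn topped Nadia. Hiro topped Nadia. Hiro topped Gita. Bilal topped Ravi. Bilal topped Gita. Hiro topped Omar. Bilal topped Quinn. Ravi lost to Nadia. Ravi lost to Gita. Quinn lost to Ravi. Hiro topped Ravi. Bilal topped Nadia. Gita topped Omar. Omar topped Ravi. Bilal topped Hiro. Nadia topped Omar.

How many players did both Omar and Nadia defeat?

Omar beat: Ravi.
Nadia beat: Ravi, Omar.
Both beat: Ravi — 1.

1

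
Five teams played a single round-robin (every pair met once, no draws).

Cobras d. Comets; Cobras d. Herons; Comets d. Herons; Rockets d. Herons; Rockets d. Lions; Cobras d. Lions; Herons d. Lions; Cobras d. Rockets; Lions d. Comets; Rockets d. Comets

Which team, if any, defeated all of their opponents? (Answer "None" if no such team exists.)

Cobras has 4 wins out of 4 opponents — a perfect record.

Cobras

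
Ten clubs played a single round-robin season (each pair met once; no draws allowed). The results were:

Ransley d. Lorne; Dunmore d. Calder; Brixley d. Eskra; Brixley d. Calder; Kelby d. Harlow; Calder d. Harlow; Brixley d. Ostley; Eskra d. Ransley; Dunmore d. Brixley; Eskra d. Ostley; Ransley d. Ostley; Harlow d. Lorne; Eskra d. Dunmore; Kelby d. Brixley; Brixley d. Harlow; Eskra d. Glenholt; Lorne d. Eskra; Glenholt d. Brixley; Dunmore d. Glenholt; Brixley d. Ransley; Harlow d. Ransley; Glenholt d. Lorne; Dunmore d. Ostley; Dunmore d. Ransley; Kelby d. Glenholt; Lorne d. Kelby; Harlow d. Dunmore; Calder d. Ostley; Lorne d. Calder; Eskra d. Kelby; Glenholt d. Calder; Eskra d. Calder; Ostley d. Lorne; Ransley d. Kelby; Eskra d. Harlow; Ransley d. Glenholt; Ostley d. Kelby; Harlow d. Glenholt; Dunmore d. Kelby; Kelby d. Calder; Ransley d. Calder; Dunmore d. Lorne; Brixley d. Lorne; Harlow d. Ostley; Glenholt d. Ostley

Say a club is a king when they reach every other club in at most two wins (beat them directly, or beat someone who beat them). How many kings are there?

6

Eskra reaches everyone (king).
Dunmore reaches everyone (king).
Calder cannot reach Eskra, Brixley in two steps.
Lorne reaches everyone (king).
Ransley cannot reach Dunmore in two steps.
Harlow reaches everyone (king).
Glenholt cannot reach Dunmore in two steps.
Ostley cannot reach Dunmore, Ransley in two steps.
Kelby reaches everyone (king).
Brixley reaches everyone (king).
Kings: Eskra, Dunmore, Lorne, Harlow, Kelby, Brixley — 6.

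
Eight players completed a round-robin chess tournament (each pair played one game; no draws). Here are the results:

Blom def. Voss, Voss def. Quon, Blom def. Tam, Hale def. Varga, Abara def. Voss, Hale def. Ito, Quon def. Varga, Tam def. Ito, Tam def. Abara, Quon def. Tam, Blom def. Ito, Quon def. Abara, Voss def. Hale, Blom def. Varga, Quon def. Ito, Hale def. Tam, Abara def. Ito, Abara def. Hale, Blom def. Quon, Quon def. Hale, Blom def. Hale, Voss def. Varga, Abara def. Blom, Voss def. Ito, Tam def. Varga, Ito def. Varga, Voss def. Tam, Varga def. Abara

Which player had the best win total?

Win totals: Varga 1, Abara 4, Quon 5, Hale 3, Voss 5, Blom 6, Tam 3, Ito 1.
Blom leads with 6 wins (next highest: 5).

Blom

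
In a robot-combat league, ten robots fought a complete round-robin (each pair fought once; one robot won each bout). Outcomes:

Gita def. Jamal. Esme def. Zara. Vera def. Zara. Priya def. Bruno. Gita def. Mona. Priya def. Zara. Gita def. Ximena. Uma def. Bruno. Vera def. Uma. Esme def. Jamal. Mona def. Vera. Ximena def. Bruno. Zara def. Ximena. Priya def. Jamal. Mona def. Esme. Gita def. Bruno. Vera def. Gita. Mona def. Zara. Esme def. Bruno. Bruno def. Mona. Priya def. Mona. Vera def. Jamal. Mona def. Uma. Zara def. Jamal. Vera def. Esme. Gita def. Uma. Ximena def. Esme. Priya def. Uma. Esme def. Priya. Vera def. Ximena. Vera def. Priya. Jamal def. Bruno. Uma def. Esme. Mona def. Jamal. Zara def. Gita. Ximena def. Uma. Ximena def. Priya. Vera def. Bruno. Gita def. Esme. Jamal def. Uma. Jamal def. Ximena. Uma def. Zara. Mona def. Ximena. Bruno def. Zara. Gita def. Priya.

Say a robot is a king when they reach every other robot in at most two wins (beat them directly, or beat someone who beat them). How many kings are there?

Uma cannot reach Vera in two steps.
Priya reaches everyone (king).
Zara cannot reach Vera in two steps.
Ximena cannot reach Vera, Gita in two steps.
Bruno cannot reach Priya in two steps.
Vera reaches everyone (king).
Esme cannot reach Vera in two steps.
Gita reaches everyone (king).
Mona reaches everyone (king).
Jamal cannot reach Vera, Gita in two steps.
Kings: Priya, Vera, Gita, Mona — 4.

4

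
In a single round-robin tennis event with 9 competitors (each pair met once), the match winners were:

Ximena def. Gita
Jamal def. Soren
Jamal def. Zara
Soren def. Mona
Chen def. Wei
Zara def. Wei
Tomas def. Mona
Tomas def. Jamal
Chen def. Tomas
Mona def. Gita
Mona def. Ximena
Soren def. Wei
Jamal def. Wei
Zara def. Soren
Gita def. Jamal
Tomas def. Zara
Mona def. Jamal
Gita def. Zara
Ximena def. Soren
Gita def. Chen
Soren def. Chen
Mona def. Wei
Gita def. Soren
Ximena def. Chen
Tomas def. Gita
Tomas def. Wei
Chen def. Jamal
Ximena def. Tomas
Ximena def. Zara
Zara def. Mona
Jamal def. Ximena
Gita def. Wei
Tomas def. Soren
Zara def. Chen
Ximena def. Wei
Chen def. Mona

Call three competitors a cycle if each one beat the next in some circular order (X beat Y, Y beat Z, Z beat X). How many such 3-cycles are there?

17

Win totals: Jamal 4, Tomas 6, Mona 4, Chen 4, Ximena 6, Soren 3, Gita 5, Zara 4, Wei 0.
A competitor with w wins dominates both others in C(w,2) triples; summing gives 6 + 15 + 6 + 6 + 15 + 3 + 10 + 6 + 0 = 67 transitive triples.
Total triples C(9,3) = 84, so cyclic triples = 84 − 67 = 17.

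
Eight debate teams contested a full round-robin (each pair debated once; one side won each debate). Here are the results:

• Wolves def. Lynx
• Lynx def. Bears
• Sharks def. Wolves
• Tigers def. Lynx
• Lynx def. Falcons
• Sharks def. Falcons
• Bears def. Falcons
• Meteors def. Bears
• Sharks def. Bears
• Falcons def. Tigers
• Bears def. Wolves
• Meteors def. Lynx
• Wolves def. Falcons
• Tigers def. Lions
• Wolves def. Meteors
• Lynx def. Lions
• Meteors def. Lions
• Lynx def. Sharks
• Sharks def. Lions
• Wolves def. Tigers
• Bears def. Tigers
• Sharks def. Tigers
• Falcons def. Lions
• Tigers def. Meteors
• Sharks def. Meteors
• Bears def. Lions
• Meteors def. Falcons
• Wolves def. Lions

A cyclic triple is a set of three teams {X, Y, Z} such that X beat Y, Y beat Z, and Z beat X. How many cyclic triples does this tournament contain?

Win totals: Falcons 2, Tigers 3, Bears 4, Lions 0, Sharks 6, Lynx 4, Meteors 4, Wolves 5.
A team with w wins dominates both others in C(w,2) triples; summing gives 1 + 3 + 6 + 0 + 15 + 6 + 6 + 10 = 47 transitive triples.
Total triples C(8,3) = 56, so cyclic triples = 56 − 47 = 9.

9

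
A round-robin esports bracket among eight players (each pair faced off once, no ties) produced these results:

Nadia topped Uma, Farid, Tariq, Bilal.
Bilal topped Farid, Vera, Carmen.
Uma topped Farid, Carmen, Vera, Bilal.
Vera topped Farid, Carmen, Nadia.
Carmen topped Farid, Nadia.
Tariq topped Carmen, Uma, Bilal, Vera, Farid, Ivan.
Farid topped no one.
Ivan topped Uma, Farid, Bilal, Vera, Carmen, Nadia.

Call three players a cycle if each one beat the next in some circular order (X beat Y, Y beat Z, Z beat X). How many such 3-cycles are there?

7

Win totals: Vera 3, Bilal 3, Ivan 6, Uma 4, Tariq 6, Nadia 4, Farid 0, Carmen 2.
A player with w wins dominates both others in C(w,2) triples; summing gives 3 + 3 + 15 + 6 + 15 + 6 + 0 + 1 = 49 transitive triples.
Total triples C(8,3) = 56, so cyclic triples = 56 − 49 = 7.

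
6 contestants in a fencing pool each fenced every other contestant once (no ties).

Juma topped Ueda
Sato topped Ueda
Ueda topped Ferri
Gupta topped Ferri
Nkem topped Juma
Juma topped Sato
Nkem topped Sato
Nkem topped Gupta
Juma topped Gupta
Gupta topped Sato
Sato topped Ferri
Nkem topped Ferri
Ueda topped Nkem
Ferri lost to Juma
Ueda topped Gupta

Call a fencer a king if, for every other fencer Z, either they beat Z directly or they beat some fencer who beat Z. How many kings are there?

3

Gupta cannot reach Juma, Nkem in two steps.
Ueda reaches everyone (king).
Juma reaches everyone (king).
Sato cannot reach Juma in two steps.
Nkem reaches everyone (king).
Ferri cannot reach Gupta, Ueda, Juma, Sato, Nkem in two steps.
Kings: Ueda, Juma, Nkem — 3.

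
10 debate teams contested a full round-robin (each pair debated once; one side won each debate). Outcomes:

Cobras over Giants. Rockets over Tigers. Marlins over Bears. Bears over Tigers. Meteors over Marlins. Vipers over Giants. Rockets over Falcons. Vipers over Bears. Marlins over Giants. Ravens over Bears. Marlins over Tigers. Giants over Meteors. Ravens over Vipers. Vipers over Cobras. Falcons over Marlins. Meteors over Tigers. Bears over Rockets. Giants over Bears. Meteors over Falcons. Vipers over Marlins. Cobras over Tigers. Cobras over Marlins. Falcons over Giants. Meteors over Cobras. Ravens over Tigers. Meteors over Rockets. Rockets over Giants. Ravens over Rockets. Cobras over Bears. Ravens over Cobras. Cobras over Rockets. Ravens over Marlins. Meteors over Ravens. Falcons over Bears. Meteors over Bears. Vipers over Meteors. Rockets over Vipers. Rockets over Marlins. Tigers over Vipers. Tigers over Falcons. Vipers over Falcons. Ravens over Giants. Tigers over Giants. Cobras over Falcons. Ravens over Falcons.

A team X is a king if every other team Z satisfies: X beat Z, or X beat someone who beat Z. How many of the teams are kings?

Giants cannot reach Vipers in two steps.
Falcons cannot reach Vipers, Ravens, Cobras in two steps.
Meteors reaches everyone (king).
Vipers reaches everyone (king).
Bears cannot reach Meteors, Ravens, Cobras in two steps.
Ravens reaches everyone (king).
Rockets cannot reach Ravens in two steps.
Marlins cannot reach Ravens, Cobras in two steps.
Tigers cannot reach Ravens, Rockets in two steps.
Cobras cannot reach Ravens in two steps.
Kings: Meteors, Vipers, Ravens — 3.

3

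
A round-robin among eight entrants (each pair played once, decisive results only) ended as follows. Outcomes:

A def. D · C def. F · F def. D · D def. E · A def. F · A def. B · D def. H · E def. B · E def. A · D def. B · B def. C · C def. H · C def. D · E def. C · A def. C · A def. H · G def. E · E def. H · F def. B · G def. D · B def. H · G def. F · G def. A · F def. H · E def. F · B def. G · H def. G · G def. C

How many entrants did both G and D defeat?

G beat: A, C, D, E, F.
D beat: B, E, H.
Both beat: E — 1.

1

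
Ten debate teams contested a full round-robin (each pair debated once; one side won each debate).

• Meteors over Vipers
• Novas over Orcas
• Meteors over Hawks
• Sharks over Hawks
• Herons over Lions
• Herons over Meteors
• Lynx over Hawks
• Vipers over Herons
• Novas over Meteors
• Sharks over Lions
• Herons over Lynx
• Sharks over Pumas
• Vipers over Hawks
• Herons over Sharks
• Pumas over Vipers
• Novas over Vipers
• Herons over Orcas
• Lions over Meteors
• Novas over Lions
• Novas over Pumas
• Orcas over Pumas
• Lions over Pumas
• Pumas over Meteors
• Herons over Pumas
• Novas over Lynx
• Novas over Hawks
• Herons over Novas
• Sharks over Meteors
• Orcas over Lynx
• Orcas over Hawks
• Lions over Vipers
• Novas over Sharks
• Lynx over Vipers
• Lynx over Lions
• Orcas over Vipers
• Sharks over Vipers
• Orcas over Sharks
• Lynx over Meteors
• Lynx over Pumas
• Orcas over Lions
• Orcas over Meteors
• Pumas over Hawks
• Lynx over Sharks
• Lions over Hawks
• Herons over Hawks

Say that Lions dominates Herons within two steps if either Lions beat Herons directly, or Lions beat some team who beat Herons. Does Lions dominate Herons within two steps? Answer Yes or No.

Lions did not beat Herons directly.
Lions beat Vipers, Pumas, Hawks, Meteors. Of those, Vipers beat Herons.

Yes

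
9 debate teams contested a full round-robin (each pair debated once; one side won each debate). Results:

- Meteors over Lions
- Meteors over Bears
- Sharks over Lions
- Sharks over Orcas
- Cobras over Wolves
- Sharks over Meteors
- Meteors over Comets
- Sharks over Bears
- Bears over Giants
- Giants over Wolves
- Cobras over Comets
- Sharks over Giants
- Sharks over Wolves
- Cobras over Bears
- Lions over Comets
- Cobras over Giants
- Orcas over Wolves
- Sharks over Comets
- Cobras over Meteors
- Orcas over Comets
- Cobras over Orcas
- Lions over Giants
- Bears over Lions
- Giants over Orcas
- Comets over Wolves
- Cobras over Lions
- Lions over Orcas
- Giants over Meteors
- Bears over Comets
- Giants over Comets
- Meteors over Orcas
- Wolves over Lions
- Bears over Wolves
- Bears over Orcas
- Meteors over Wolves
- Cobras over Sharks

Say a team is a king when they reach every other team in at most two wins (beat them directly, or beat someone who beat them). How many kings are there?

Giants cannot reach Cobras, Sharks in two steps.
Cobras reaches everyone (king).
Wolves cannot reach Cobras, Meteors, Bears, Sharks in two steps.
Meteors cannot reach Cobras, Sharks in two steps.
Comets cannot reach Giants, Cobras, Meteors, Bears, Sharks, Orcas in two steps.
Lions cannot reach Cobras, Bears, Sharks in two steps.
Bears cannot reach Cobras, Sharks in two steps.
Sharks cannot reach Cobras in two steps.
Orcas cannot reach Giants, Cobras, Meteors, Bears, Sharks in two steps.
Kings: Cobras — 1.

1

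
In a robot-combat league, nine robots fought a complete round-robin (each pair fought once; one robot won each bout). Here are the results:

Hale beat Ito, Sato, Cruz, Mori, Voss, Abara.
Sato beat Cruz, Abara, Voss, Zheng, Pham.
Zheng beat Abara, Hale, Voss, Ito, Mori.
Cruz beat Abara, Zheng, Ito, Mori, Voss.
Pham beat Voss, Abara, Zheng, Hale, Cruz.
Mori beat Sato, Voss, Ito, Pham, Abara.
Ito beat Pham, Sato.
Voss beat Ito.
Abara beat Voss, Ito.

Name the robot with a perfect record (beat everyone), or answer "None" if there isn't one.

None

Highest win total is Hale with 6 (out of 8 possible).
Hale lost to Zheng, Pham, so no robot went undefeated.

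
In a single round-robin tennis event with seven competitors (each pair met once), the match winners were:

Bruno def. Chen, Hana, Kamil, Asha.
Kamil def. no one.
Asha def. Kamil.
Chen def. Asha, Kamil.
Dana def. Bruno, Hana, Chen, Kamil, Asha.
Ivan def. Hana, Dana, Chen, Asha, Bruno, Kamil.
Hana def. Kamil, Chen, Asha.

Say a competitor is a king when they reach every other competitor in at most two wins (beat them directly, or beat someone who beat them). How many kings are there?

Ivan reaches everyone (king).
Dana cannot reach Ivan in two steps.
Kamil cannot reach Ivan, Dana, Asha, Bruno, Hana, Chen in two steps.
Asha cannot reach Ivan, Dana, Bruno, Hana, Chen in two steps.
Bruno cannot reach Ivan, Dana in two steps.
Hana cannot reach Ivan, Dana, Bruno in two steps.
Chen cannot reach Ivan, Dana, Bruno, Hana in two steps.
Kings: Ivan — 1.

1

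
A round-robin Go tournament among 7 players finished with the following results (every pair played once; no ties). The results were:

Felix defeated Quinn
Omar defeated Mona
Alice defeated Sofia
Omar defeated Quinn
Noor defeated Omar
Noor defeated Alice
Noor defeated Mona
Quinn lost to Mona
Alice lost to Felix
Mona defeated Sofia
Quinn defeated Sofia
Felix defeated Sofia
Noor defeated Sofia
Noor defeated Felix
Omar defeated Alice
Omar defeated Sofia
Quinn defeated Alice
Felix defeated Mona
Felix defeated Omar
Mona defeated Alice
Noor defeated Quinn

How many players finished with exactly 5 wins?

1

Win totals: Noor 6, Felix 5, Alice 1, Quinn 2, Omar 4, Sofia 0, Mona 3.
Exactly 5: Felix — 1 player.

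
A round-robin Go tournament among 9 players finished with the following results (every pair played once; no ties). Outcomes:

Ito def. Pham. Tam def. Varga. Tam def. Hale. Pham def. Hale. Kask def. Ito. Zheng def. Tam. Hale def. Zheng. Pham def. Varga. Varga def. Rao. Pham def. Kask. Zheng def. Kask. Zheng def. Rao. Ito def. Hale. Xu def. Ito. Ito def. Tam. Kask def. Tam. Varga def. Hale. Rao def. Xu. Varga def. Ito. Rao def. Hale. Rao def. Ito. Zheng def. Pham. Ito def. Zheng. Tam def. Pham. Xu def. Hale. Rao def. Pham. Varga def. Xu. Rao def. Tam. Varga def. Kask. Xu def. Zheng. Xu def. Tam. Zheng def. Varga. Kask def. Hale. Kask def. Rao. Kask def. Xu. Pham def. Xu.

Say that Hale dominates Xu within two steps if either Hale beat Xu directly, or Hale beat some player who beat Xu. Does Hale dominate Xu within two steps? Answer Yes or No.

No

Hale did not beat Xu directly.
Hale beat Zheng, but each of them lost to Xu. No two-step path.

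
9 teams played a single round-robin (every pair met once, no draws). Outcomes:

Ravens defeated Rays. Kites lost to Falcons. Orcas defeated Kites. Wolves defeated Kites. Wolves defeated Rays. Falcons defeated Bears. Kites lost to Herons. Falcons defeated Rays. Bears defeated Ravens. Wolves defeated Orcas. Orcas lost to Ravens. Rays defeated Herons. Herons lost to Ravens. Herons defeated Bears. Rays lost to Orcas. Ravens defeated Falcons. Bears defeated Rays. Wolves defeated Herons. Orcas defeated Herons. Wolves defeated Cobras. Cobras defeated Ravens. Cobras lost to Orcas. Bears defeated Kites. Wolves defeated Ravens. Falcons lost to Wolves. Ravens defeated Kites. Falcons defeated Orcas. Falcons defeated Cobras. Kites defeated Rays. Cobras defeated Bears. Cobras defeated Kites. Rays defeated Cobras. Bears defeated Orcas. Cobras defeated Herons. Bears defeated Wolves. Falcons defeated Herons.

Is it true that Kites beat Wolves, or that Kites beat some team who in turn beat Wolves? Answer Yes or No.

Kites did not beat Wolves directly.
Kites beat Rays, but each of them lost to Wolves. No two-step path.

No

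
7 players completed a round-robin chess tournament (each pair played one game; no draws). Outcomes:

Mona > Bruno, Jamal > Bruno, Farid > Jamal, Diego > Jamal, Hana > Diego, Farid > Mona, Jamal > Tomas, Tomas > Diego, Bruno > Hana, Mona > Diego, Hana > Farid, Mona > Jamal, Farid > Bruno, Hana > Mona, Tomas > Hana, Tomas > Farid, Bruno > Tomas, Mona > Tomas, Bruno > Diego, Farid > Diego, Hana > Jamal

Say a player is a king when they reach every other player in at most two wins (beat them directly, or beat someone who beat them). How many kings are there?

Diego cannot reach Hana, Mona, Farid in two steps.
Tomas reaches everyone (king).
Bruno reaches everyone (king).
Hana reaches everyone (king).
Mona reaches everyone (king).
Jamal cannot reach Mona in two steps.
Farid reaches everyone (king).
Kings: Tomas, Bruno, Hana, Mona, Farid — 5.

5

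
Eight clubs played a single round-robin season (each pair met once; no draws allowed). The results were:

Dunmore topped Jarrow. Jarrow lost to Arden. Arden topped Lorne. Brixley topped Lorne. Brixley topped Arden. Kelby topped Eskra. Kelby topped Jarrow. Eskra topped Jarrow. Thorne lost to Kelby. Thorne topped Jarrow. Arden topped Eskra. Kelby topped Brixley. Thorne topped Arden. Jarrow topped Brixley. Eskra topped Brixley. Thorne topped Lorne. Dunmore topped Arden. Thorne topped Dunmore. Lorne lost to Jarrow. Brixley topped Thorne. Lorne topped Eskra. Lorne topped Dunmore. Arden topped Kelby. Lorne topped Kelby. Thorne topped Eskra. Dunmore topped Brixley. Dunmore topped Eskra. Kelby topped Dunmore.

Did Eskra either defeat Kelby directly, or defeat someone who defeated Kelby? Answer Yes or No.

Eskra did not beat Kelby directly.
Eskra beat Jarrow, Brixley, but each of them lost to Kelby. No two-step path.

No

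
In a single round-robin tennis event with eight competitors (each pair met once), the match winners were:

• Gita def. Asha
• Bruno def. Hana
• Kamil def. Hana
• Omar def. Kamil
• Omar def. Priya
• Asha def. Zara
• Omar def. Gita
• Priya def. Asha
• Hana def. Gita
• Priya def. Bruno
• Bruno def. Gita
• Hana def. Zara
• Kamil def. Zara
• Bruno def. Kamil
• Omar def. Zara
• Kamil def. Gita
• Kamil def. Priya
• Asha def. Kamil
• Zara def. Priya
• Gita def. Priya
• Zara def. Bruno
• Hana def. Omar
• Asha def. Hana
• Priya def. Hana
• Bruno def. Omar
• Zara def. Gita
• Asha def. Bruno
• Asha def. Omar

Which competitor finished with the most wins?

Asha

Win totals: Kamil 4, Hana 3, Zara 3, Omar 4, Bruno 4, Priya 3, Asha 5, Gita 2.
Asha leads with 5 wins (next highest: 4).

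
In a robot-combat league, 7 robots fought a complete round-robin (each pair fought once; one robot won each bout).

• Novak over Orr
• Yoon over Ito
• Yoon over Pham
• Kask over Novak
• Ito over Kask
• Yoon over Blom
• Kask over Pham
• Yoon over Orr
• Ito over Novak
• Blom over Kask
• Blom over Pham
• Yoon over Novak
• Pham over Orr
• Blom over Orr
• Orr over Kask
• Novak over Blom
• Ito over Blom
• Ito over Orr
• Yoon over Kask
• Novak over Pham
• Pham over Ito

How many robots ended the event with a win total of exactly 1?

1

Win totals: Blom 3, Ito 4, Yoon 6, Novak 3, Pham 2, Kask 2, Orr 1.
Exactly 1: Orr — 1 robot.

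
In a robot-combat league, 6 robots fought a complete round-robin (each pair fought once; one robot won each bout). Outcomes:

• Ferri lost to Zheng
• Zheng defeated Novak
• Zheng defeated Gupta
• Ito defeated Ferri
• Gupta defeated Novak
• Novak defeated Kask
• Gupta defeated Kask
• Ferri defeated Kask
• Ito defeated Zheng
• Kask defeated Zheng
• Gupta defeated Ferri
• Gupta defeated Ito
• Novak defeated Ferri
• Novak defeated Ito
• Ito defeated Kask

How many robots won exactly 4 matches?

1

Win totals: Gupta 4, Kask 1, Ferri 1, Zheng 3, Ito 3, Novak 3.
Exactly 4: Gupta — 1 robot.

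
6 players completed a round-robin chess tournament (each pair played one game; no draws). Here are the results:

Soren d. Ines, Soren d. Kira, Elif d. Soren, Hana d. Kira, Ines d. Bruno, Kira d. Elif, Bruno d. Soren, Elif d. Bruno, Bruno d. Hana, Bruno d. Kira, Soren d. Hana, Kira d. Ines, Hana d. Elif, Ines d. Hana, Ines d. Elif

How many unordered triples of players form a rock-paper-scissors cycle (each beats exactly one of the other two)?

8

Of the C(6,3) = 20 triples, the cyclic ones are: {Kira, Bruno, Ines}; {Kira, Bruno, Elif}; {Kira, Ines, Hana}; {Kira, Elif, Soren}; {Bruno, Ines, Soren}; {Bruno, Elif, Hana}; {Ines, Elif, Soren}; {Elif, Hana, Soren}.
That is 8.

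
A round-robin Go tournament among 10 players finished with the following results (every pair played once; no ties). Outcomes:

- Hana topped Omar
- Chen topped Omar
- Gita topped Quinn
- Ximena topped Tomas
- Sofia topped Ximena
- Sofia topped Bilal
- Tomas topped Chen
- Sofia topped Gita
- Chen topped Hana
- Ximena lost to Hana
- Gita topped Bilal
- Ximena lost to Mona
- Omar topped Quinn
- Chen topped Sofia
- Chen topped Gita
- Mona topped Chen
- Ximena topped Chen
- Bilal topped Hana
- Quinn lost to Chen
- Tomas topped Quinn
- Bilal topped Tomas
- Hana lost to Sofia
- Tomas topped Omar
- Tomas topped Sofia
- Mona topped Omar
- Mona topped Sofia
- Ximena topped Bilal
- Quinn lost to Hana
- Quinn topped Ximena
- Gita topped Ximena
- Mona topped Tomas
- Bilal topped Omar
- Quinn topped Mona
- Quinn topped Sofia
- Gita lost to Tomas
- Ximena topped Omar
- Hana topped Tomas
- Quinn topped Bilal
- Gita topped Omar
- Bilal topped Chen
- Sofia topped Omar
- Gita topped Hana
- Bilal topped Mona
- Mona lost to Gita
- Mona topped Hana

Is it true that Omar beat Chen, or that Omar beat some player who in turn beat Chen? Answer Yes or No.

Omar did not beat Chen directly.
Omar beat Quinn, but each of them lost to Chen. No two-step path.

No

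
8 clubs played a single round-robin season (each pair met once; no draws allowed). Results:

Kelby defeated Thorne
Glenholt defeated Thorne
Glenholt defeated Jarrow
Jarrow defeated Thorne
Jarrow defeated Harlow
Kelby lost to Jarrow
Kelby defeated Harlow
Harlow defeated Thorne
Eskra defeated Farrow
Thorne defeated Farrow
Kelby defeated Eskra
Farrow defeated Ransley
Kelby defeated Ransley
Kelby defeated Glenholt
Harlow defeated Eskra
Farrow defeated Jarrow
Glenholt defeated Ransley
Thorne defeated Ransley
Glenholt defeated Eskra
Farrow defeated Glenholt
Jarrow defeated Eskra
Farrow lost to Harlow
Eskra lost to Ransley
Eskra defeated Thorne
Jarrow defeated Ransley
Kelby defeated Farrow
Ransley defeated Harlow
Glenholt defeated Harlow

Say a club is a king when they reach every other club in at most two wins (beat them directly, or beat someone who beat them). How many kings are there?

4

Eskra cannot reach Harlow, Kelby in two steps.
Farrow reaches everyone (king).
Harlow cannot reach Kelby in two steps.
Ransley cannot reach Jarrow, Glenholt, Kelby in two steps.
Jarrow reaches everyone (king).
Glenholt reaches everyone (king).
Kelby reaches everyone (king).
Thorne cannot reach Kelby in two steps.
Kings: Farrow, Jarrow, Glenholt, Kelby — 4.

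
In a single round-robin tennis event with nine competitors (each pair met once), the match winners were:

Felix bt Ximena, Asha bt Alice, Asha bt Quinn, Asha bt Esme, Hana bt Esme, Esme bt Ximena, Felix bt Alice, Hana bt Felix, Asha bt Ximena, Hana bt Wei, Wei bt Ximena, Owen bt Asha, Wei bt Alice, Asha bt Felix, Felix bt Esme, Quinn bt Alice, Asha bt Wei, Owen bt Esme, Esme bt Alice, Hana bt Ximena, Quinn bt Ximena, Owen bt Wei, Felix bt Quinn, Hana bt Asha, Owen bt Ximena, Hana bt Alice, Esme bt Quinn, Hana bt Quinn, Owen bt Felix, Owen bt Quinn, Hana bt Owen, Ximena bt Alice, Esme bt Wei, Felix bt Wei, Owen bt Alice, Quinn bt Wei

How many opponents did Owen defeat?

Owen's results: beat Wei, Felix, Ximena, Alice, Quinn, Esme, Asha; lost to Hana.
That is 7 wins.

7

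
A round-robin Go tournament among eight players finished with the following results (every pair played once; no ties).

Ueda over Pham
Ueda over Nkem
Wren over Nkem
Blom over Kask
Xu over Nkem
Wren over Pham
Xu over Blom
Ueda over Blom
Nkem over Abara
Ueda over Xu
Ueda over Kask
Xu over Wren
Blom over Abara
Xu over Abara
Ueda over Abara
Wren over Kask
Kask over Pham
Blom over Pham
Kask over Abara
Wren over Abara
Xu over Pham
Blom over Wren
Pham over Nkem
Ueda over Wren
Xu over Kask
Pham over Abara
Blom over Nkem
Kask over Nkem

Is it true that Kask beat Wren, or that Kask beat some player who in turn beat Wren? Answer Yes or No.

No

Kask did not beat Wren directly.
Kask beat Abara, Nkem, Pham, but each of them lost to Wren. No two-step path.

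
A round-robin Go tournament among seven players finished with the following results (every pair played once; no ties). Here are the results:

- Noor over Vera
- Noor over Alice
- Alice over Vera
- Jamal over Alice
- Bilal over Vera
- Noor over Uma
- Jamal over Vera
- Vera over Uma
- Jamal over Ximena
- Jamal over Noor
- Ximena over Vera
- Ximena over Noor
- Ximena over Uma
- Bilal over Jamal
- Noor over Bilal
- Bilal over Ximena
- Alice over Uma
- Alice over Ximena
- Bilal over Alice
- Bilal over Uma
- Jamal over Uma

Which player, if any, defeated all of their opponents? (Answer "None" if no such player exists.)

Highest win total is Jamal with 5 (out of 6 possible).
Jamal lost to Bilal, so no player went undefeated.

None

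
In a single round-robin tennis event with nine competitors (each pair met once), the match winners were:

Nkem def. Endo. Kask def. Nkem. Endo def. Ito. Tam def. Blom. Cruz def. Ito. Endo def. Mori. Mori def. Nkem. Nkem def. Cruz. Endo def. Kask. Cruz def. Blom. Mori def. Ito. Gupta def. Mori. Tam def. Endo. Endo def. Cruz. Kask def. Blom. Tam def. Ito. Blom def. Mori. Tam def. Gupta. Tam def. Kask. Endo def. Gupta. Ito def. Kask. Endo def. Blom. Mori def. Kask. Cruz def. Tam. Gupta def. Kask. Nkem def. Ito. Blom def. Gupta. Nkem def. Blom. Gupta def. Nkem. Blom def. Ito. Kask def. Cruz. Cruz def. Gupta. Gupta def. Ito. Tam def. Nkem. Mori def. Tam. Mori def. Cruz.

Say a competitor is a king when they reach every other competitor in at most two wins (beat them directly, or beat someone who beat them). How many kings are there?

Cruz reaches everyone (king).
Mori reaches everyone (king).
Gupta reaches everyone (king).
Endo reaches everyone (king).
Kask reaches everyone (king).
Nkem reaches everyone (king).
Tam reaches everyone (king).
Blom cannot reach Endo in two steps.
Ito cannot reach Mori, Gupta, Endo, Tam in two steps.
Kings: Cruz, Mori, Gupta, Endo, Kask, Nkem, Tam — 7.

7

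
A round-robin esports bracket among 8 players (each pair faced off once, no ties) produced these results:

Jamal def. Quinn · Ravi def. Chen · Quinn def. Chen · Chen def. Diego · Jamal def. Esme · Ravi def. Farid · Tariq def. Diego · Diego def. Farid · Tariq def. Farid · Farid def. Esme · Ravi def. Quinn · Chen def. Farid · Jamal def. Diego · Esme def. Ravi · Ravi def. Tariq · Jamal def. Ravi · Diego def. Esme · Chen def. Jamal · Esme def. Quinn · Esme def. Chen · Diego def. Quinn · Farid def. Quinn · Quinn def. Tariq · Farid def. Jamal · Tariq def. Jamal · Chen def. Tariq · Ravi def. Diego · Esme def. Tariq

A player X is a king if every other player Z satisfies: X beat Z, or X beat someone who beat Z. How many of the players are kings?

6

Ravi reaches everyone (king).
Diego reaches everyone (king).
Chen reaches everyone (king).
Esme reaches everyone (king).
Quinn cannot reach Ravi, Esme in two steps.
Jamal reaches everyone (king).
Farid reaches everyone (king).
Tariq cannot reach Chen in two steps.
Kings: Ravi, Diego, Chen, Esme, Jamal, Farid — 6.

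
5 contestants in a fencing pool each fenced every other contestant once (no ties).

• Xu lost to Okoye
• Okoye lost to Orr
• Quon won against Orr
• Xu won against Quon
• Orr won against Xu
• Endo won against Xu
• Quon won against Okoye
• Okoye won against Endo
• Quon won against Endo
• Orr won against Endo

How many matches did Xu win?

Xu's results: beat Quon; lost to Orr, Okoye, Endo.
That is 1 win.

1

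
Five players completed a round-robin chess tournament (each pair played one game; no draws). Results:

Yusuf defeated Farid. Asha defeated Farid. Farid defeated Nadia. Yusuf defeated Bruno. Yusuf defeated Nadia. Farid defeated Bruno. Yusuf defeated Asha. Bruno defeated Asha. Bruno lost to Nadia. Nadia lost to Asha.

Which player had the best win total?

Win totals: Asha 2, Bruno 1, Yusuf 4, Nadia 1, Farid 2.
Yusuf leads with 4 wins (next highest: 2).

Yusuf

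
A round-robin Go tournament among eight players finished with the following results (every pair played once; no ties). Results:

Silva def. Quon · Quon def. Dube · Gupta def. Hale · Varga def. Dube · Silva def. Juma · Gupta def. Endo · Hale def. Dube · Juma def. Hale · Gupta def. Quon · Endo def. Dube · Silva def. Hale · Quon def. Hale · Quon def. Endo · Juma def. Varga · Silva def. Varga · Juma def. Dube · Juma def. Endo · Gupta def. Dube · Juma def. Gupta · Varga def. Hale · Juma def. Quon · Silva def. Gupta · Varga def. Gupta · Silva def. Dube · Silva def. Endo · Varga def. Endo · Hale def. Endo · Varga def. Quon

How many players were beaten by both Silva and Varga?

Silva beat: Gupta, Quon, Varga, Endo, Hale, Juma, Dube.
Varga beat: Gupta, Quon, Endo, Hale, Dube.
Both beat: Gupta, Quon, Endo, Hale, Dube — 5.

5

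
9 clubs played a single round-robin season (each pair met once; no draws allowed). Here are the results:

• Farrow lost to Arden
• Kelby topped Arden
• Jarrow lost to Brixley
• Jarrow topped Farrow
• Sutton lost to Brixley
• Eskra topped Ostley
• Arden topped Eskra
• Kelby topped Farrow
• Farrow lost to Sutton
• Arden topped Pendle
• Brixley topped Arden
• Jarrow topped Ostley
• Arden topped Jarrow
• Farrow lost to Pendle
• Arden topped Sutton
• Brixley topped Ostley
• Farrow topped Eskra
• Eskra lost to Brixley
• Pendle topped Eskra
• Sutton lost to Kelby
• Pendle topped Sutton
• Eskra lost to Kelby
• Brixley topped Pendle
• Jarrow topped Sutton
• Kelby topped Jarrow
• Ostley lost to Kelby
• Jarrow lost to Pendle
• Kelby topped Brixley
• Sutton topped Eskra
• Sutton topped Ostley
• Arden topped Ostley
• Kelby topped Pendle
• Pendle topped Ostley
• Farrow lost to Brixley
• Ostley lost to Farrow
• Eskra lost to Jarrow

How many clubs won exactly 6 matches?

1

Win totals: Brixley 7, Jarrow 4, Sutton 3, Farrow 2, Kelby 8, Ostley 0, Arden 6, Pendle 5, Eskra 1.
Exactly 6: Arden — 1 club.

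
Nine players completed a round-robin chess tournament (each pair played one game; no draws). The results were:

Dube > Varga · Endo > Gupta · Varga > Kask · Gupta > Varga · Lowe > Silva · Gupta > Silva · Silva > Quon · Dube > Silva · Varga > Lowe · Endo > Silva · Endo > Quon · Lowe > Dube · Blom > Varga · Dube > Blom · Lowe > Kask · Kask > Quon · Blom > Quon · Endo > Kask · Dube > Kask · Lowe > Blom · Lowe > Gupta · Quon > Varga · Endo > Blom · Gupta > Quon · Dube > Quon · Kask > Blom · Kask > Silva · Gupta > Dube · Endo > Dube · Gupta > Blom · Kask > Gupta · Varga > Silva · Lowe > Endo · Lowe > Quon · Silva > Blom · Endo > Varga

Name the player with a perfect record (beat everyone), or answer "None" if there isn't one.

None

Highest win total is Lowe with 7 (out of 8 possible).
Lowe lost to Varga, so no player went undefeated.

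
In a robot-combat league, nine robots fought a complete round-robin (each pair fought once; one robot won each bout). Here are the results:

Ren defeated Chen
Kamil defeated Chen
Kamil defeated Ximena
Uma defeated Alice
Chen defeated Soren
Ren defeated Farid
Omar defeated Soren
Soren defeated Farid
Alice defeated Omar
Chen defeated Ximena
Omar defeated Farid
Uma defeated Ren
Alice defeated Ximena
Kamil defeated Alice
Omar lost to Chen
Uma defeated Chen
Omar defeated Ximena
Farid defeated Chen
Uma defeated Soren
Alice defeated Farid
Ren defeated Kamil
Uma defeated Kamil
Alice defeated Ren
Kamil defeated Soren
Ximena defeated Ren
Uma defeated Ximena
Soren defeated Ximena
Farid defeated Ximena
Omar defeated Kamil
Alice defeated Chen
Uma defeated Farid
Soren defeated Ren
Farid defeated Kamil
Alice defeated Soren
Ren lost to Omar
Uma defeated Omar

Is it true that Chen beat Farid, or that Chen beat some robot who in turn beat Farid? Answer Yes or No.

Chen did not beat Farid directly.
Chen beat Soren, Omar, Ximena. Of those, Soren beat Farid.

Yes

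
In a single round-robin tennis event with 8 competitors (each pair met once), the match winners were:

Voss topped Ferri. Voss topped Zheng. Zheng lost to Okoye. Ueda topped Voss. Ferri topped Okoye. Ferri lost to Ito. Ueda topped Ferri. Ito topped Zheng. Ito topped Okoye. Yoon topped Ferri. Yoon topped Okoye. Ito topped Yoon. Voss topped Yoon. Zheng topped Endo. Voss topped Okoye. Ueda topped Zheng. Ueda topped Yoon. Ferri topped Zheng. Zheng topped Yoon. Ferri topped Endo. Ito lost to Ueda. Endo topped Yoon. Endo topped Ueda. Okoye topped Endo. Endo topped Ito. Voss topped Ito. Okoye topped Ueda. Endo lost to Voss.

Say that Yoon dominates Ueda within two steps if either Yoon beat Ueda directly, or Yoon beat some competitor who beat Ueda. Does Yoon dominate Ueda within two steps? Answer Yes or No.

Yes

Yoon did not beat Ueda directly.
Yoon beat Okoye, Ferri. Of those, Okoye beat Ueda.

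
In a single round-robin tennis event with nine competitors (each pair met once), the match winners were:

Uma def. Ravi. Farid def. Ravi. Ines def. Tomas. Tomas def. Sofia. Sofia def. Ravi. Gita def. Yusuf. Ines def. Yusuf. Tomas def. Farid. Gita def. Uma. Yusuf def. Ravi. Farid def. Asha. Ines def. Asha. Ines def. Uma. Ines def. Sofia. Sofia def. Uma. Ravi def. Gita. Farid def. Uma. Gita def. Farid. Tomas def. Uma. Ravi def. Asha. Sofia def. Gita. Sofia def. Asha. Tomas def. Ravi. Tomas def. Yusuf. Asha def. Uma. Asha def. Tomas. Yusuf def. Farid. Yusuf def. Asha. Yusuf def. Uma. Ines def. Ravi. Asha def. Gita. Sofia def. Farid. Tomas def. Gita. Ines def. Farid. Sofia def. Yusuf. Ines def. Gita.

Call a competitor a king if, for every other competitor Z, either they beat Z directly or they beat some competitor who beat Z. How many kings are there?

Farid cannot reach Ines, Yusuf, Sofia in two steps.
Uma cannot reach Farid, Tomas, Ines, Yusuf, Sofia in two steps.
Tomas cannot reach Ines in two steps.
Ines reaches everyone (king).
Gita cannot reach Tomas, Ines, Sofia in two steps.
Asha cannot reach Ines in two steps.
Ravi cannot reach Ines, Sofia in two steps.
Yusuf cannot reach Ines, Sofia in two steps.
Sofia cannot reach Ines in two steps.
Kings: Ines — 1.

1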